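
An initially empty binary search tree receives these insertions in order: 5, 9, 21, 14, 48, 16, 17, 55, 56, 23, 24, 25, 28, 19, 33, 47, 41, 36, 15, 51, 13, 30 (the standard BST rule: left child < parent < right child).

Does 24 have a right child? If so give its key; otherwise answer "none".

5: root
9: right child of 5 (depth 1)
21: right child of 9 (depth 2)
14: left child of 21 (depth 3)
48: right child of 21 (depth 3)
16: right child of 14 (depth 4)
17: right child of 16 (depth 5)
55: right child of 48 (depth 4)
56: right child of 55 (depth 5)
23: left child of 48 (depth 4)
24: right child of 23 (depth 5)
25: right child of 24 (depth 6)
28: right child of 25 (depth 7)
19: right child of 17 (depth 6)
33: right child of 28 (depth 8)
47: right child of 33 (depth 9)
41: left child of 47 (depth 10)
36: left child of 41 (depth 11)
15: left child of 16 (depth 5)
51: left child of 55 (depth 5)
13: left child of 14 (depth 4)
30: left child of 33 (depth 9)

25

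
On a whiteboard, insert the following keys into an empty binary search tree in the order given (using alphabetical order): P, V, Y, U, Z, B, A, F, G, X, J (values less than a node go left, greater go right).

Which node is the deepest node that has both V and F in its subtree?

Insert P: tree is empty, so P becomes the root.
Insert V: V > P → go right. Place as right child of P.
Insert Y: Y > P → go right; Y > V → go right. Place as right child of V.
Insert U: U > P → go right; U < V → go left. Place as left child of V.
Insert Z: Z > P → go right; Z > V → go right; Z > Y → go right. Place as right child of Y.
Insert B: B < P → go left. Place as left child of P.
Insert A: A < P → go left; A < B → go left. Place as left child of B.
Insert F: F < P → go left; F > B → go right. Place as right child of B.
Insert G: G < P → go left; G > B → go right; G > F → go right. Place as right child of F.
Insert X: X > P → go right; X > V → go right; X < Y → go left. Place as left child of Y.
Insert J: J < P → go left; J > B → go right; J > F → go right; J > G → go right. Place as right child of G.

Path to V: P → V
Path to F: P → B → F
The paths share a prefix ending at P, then split left and right.

P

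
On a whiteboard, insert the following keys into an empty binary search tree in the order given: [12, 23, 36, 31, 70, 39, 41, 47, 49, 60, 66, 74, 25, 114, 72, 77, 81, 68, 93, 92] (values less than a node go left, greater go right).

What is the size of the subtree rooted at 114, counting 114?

12: root
23: right child of 12 (depth 1)
36: right child of 23 (depth 2)
31: left child of 36 (depth 3)
70: right child of 36 (depth 3)
39: left child of 70 (depth 4)
41: right child of 39 (depth 5)
47: right child of 41 (depth 6)
49: right child of 47 (depth 7)
60: right child of 49 (depth 8)
66: right child of 60 (depth 9)
74: right child of 70 (depth 4)
25: left child of 31 (depth 4)
114: right child of 74 (depth 5)
72: left child of 74 (depth 5)
77: left child of 114 (depth 6)
81: right child of 77 (depth 7)
68: right child of 66 (depth 10)
93: right child of 81 (depth 8)
92: left child of 93 (depth 9)

Subtree rooted at 114 contains: 114, 77, 81, 93, 92 — 5 nodes.

5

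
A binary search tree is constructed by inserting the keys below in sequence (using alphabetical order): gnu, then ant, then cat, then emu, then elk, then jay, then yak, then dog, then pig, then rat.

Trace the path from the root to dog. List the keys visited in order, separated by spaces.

gnu ant cat emu elk dog

Insert gnu: tree is empty, so gnu becomes the root.
Insert ant: ant < gnu → go left. Place as left child of gnu.
Insert cat: cat < gnu → go left; cat > ant → go right. Place as right child of ant.
Insert emu: emu < gnu → go left; emu > ant → go right; emu > cat → go right. Place as right child of cat.
Insert elk: elk < gnu → go left; elk > ant → go right; elk > cat → go right; elk < emu → go left. Place as left child of emu.
Insert jay: jay > gnu → go right. Place as right child of gnu.
Insert yak: yak > gnu → go right; yak > jay → go right. Place as right child of jay.
Insert dog: dog < gnu → go left; dog > ant → go right; dog > cat → go right; dog < emu → go left; dog < elk → go left. Place as left child of elk.
Insert pig: pig > gnu → go right; pig > jay → go right; pig < yak → go left. Place as left child of yak.
Insert rat: rat > gnu → go right; rat > jay → go right; rat < yak → go left; rat > pig → go right. Place as right child of pig.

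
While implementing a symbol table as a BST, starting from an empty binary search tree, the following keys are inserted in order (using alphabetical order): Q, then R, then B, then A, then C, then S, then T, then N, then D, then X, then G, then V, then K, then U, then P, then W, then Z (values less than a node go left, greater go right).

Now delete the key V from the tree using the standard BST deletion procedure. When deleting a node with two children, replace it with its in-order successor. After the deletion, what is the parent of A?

Insert Q: tree is empty, so Q becomes the root.
Insert R: R > Q → go right. Place as right child of Q.
Insert B: B < Q → go left. Place as left child of Q.
Insert A: A < Q → go left; A < B → go left. Place as left child of B.
Insert C: C < Q → go left; C > B → go right. Place as right child of B.
Insert S: S > Q → go right; S > R → go right. Place as right child of R.
Insert T: T > Q → go right; T > R → go right; T > S → go right. Place as right child of S.
Insert N: N < Q → go left; N > B → go right; N > C → go right. Place as right child of C.
Insert D: D < Q → go left; D > B → go right; D > C → go right; D < N → go left. Place as left child of N.
Insert X: X > Q → go right; X > R → go right; X > S → go right; X > T → go right. Place as right child of T.
Insert G: G < Q → go left; G > B → go right; G > C → go right; G < N → go left; G > D → go right. Place as right child of D.
Insert V: V > Q → go right; V > R → go right; V > S → go right; V > T → go right; V < X → go left. Place as left child of X.
Insert K: K < Q → go left; K > B → go right; K > C → go right; K < N → go left; K > D → go right; K > G → go right. Place as right child of G.
Insert U: U > Q → go right; U > R → go right; U > S → go right; U > T → go right; U < X → go left; U < V → go left. Place as left child of V.
Insert P: P < Q → go left; P > B → go right; P > C → go right; P > N → go right. Place as right child of N.
Insert W: W > Q → go right; W > R → go right; W > S → go right; W > T → go right; W < X → go left; W > V → go right. Place as right child of V.
Insert Z: Z > Q → go right; Z > R → go right; Z > S → go right; Z > T → go right; Z > X → go right. Place as right child of X.

Delete V (two children — replace with in-order successor).
After deletion, A's parent is B.

B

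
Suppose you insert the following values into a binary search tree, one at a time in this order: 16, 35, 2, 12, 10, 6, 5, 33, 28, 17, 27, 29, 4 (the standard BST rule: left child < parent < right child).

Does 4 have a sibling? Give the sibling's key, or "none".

Resulting structure (node: left, right):
  16: L=2, R=35
  35: L=33, R=–
  2: L=–, R=12
  12: L=10, R=–
  10: L=6, R=–
  6: L=5, R=–
  5: L=4, R=–
  33: L=28, R=–
  28: L=17, R=29
  17: L=–, R=27
  27: L=–, R=–
  29: L=–, R=–
  4: L=–, R=–

4's parent is 5, which has only one child.

none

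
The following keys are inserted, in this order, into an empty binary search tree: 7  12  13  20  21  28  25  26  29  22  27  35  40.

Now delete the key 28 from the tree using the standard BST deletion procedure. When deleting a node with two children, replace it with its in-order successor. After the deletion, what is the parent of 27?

Insert 7: tree is empty, so 7 becomes the root.
Insert 12: 12 > 7 → go right. Place as right child of 7.
Insert 13: 13 > 7 → go right; 13 > 12 → go right. Place as right child of 12.
Insert 20: 20 > 7 → go right; 20 > 12 → go right; 20 > 13 → go right. Place as right child of 13.
Insert 21: 21 > 7 → go right; 21 > 12 → go right; 21 > 13 → go right; 21 > 20 → go right. Place as right child of 20.
Insert 28: 28 > 7 → go right; 28 > 12 → go right; 28 > 13 → go right; 28 > 20 → go right; 28 > 21 → go right. Place as right child of 21.
Insert 25: 25 > 7 → go right; 25 > 12 → go right; 25 > 13 → go right; 25 > 20 → go right; 25 > 21 → go right; 25 < 28 → go left. Place as left child of 28.
Insert 26: 26 > 7 → go right; 26 > 12 → go right; 26 > 13 → go right; 26 > 20 → go right; 26 > 21 → go right; 26 < 28 → go left; 26 > 25 → go right. Place as right child of 25.
Insert 29: 29 > 7 → go right; 29 > 12 → go right; 29 > 13 → go right; 29 > 20 → go right; 29 > 21 → go right; 29 > 28 → go right. Place as right child of 28.
Insert 22: 22 > 7 → go right; 22 > 12 → go right; 22 > 13 → go right; 22 > 20 → go right; 22 > 21 → go right; 22 < 28 → go left; 22 < 25 → go left. Place as left child of 25.
Insert 27: 27 > 7 → go right; 27 > 12 → go right; 27 > 13 → go right; 27 > 20 → go right; 27 > 21 → go right; 27 < 28 → go left; 27 > 25 → go right; 27 > 26 → go right. Place as right child of 26.
Insert 35: 35 > 7 → go right; 35 > 12 → go right; 35 > 13 → go right; 35 > 20 → go right; 35 > 21 → go right; 35 > 28 → go right; 35 > 29 → go right. Place as right child of 29.
Insert 40: 40 > 7 → go right; 40 > 12 → go right; 40 > 13 → go right; 40 > 20 → go right; 40 > 21 → go right; 40 > 28 → go right; 40 > 29 → go right; 40 > 35 → go right. Place as right child of 35.

Delete 28 (two children — replace with in-order successor).
After deletion, 27's parent is 26.

26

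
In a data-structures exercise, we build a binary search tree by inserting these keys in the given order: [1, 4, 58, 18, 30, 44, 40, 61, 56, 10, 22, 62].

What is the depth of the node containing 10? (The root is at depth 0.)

4

1: root
4: right child of 1 (depth 1)
58: right child of 4 (depth 2)
18: left child of 58 (depth 3)
30: right child of 18 (depth 4)
44: right child of 30 (depth 5)
40: left child of 44 (depth 6)
61: right child of 58 (depth 3)
56: right child of 44 (depth 6)
10: left child of 18 (depth 4)
22: left child of 30 (depth 5)
62: right child of 61 (depth 4)

Path to 10: 1 → 4 → 58 → 18 → 10, which is 4 edges.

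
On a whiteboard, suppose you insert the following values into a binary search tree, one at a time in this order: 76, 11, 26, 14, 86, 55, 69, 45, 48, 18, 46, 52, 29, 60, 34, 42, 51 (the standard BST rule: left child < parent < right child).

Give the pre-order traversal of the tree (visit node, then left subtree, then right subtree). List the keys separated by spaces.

Insert 76: tree is empty, so 76 becomes the root.
Insert 11: 11 < 76 → go left. Place as left child of 76.
Insert 26: 26 < 76 → go left; 26 > 11 → go right. Place as right child of 11.
Insert 14: 14 < 76 → go left; 14 > 11 → go right; 14 < 26 → go left. Place as left child of 26.
Insert 86: 86 > 76 → go right. Place as right child of 76.
Insert 55: 55 < 76 → go left; 55 > 11 → go right; 55 > 26 → go right. Place as right child of 26.
Insert 69: 69 < 76 → go left; 69 > 11 → go right; 69 > 26 → go right; 69 > 55 → go right. Place as right child of 55.
Insert 45: 45 < 76 → go left; 45 > 11 → go right; 45 > 26 → go right; 45 < 55 → go left. Place as left child of 55.
Insert 48: 48 < 76 → go left; 48 > 11 → go right; 48 > 26 → go right; 48 < 55 → go left; 48 > 45 → go right. Place as right child of 45.
Insert 18: 18 < 76 → go left; 18 > 11 → go right; 18 < 26 → go left; 18 > 14 → go right. Place as right child of 14.
Insert 46: 46 < 76 → go left; 46 > 11 → go right; 46 > 26 → go right; 46 < 55 → go left; 46 > 45 → go right; 46 < 48 → go left. Place as left child of 48.
Insert 52: 52 < 76 → go left; 52 > 11 → go right; 52 > 26 → go right; 52 < 55 → go left; 52 > 45 → go right; 52 > 48 → go right. Place as right child of 48.
Insert 29: 29 < 76 → go left; 29 > 11 → go right; 29 > 26 → go right; 29 < 55 → go left; 29 < 45 → go left. Place as left child of 45.
Insert 60: 60 < 76 → go left; 60 > 11 → go right; 60 > 26 → go right; 60 > 55 → go right; 60 < 69 → go left. Place as left child of 69.
Insert 34: 34 < 76 → go left; 34 > 11 → go right; 34 > 26 → go right; 34 < 55 → go left; 34 < 45 → go left; 34 > 29 → go right. Place as right child of 29.
Insert 42: 42 < 76 → go left; 42 > 11 → go right; 42 > 26 → go right; 42 < 55 → go left; 42 < 45 → go left; 42 > 29 → go right; 42 > 34 → go right. Place as right child of 34.
Insert 51: 51 < 76 → go left; 51 > 11 → go right; 51 > 26 → go right; 51 < 55 → go left; 51 > 45 → go right; 51 > 48 → go right; 51 < 52 → go left. Place as left child of 52.

76 11 26 14 18 55 45 29 34 42 48 46 52 51 69 60 86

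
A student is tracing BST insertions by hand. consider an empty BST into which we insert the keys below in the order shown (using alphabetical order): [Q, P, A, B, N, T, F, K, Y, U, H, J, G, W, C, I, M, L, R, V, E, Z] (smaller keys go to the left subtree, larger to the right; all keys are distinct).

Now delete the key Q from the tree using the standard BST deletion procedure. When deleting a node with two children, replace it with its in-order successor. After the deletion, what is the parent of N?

B

Insert Q: tree is empty, so Q becomes the root.
Insert P: P < Q → go left. Place as left child of Q.
Insert A: A < Q → go left; A < P → go left. Place as left child of P.
Insert B: B < Q → go left; B < P → go left; B > A → go right. Place as right child of A.
Insert N: N < Q → go left; N < P → go left; N > A → go right; N > B → go right. Place as right child of B.
Insert T: T > Q → go right. Place as right child of Q.
Insert F: F < Q → go left; F < P → go left; F > A → go right; F > B → go right; F < N → go left. Place as left child of N.
Insert K: K < Q → go left; K < P → go left; K > A → go right; K > B → go right; K < N → go left; K > F → go right. Place as right child of F.
Insert Y: Y > Q → go right; Y > T → go right. Place as right child of T.
Insert U: U > Q → go right; U > T → go right; U < Y → go left. Place as left child of Y.
Insert H: H < Q → go left; H < P → go left; H > A → go right; H > B → go right; H < N → go left; H > F → go right; H < K → go left. Place as left child of K.
Insert J: J < Q → go left; J < P → go left; J > A → go right; J > B → go right; J < N → go left; J > F → go right; J < K → go left; J > H → go right. Place as right child of H.
Insert G: G < Q → go left; G < P → go left; G > A → go right; G > B → go right; G < N → go left; G > F → go right; G < K → go left; G < H → go left. Place as left child of H.
Insert W: W > Q → go right; W > T → go right; W < Y → go left; W > U → go right. Place as right child of U.
Insert C: C < Q → go left; C < P → go left; C > A → go right; C > B → go right; C < N → go left; C < F → go left. Place as left child of F.
Insert I: I < Q → go left; I < P → go left; I > A → go right; I > B → go right; I < N → go left; I > F → go right; I < K → go left; I > H → go right; I < J → go left. Place as left child of J.
Insert M: M < Q → go left; M < P → go left; M > A → go right; M > B → go right; M < N → go left; M > F → go right; M > K → go right. Place as right child of K.
Insert L: L < Q → go left; L < P → go left; L > A → go right; L > B → go right; L < N → go left; L > F → go right; L > K → go right; L < M → go left. Place as left child of M.
Insert R: R > Q → go right; R < T → go left. Place as left child of T.
Insert V: V > Q → go right; V > T → go right; V < Y → go left; V > U → go right; V < W → go left. Place as left child of W.
Insert E: E < Q → go left; E < P → go left; E > A → go right; E > B → go right; E < N → go left; E < F → go left; E > C → go right. Place as right child of C.
Insert Z: Z > Q → go right; Z > T → go right; Z > Y → go right. Place as right child of Y.

Delete Q (two children — replace with in-order successor).
After deletion, N's parent is B.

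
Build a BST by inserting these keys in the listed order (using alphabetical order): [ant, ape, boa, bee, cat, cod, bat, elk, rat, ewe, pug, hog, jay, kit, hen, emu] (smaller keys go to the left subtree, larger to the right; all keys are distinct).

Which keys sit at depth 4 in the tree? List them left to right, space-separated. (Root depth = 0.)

Resulting structure (node: left, right):
  ant: L=–, R=ape
  ape: L=–, R=boa
  boa: L=bee, R=cat
  bee: L=bat, R=–
  cat: L=–, R=cod
  cod: L=–, R=elk
  bat: L=–, R=–
  elk: L=–, R=rat
  rat: L=ewe, R=–
  ewe: L=emu, R=pug
  pug: L=hog, R=–
  hog: L=hen, R=jay
  jay: L=–, R=kit
  kit: L=–, R=–
  hen: L=–, R=–
  emu: L=–, R=–

bat cod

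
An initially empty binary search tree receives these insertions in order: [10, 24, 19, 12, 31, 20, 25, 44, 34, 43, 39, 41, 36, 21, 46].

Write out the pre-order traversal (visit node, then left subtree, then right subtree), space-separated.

Insert 10: tree is empty, so 10 becomes the root.
Insert 24: 24 > 10 → go right. Place as right child of 10.
Insert 19: 19 > 10 → go right; 19 < 24 → go left. Place as left child of 24.
Insert 12: 12 > 10 → go right; 12 < 24 → go left; 12 < 19 → go left. Place as left child of 19.
Insert 31: 31 > 10 → go right; 31 > 24 → go right. Place as right child of 24.
Insert 20: 20 > 10 → go right; 20 < 24 → go left; 20 > 19 → go right. Place as right child of 19.
Insert 25: 25 > 10 → go right; 25 > 24 → go right; 25 < 31 → go left. Place as left child of 31.
Insert 44: 44 > 10 → go right; 44 > 24 → go right; 44 > 31 → go right. Place as right child of 31.
Insert 34: 34 > 10 → go right; 34 > 24 → go right; 34 > 31 → go right; 34 < 44 → go left. Place as left child of 44.
Insert 43: 43 > 10 → go right; 43 > 24 → go right; 43 > 31 → go right; 43 < 44 → go left; 43 > 34 → go right. Place as right child of 34.
Insert 39: 39 > 10 → go right; 39 > 24 → go right; 39 > 31 → go right; 39 < 44 → go left; 39 > 34 → go right; 39 < 43 → go left. Place as left child of 43.
Insert 41: 41 > 10 → go right; 41 > 24 → go right; 41 > 31 → go right; 41 < 44 → go left; 41 > 34 → go right; 41 < 43 → go left; 41 > 39 → go right. Place as right child of 39.
Insert 36: 36 > 10 → go right; 36 > 24 → go right; 36 > 31 → go right; 36 < 44 → go left; 36 > 34 → go right; 36 < 43 → go left; 36 < 39 → go left. Place as left child of 39.
Insert 21: 21 > 10 → go right; 21 < 24 → go left; 21 > 19 → go right; 21 > 20 → go right. Place as right child of 20.
Insert 46: 46 > 10 → go right; 46 > 24 → go right; 46 > 31 → go right; 46 > 44 → go right. Place as right child of 44.

10 24 19 12 20 21 31 25 44 34 43 39 36 41 46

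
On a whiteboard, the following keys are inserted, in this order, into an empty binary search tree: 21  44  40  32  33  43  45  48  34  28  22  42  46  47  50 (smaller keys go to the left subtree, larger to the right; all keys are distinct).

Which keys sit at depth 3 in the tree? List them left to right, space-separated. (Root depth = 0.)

Resulting structure (node: left, right):
  21: L=–, R=44
  44: L=40, R=45
  40: L=32, R=43
  32: L=28, R=33
  33: L=–, R=34
  43: L=42, R=–
  45: L=–, R=48
  48: L=46, R=50
  34: L=–, R=–
  28: L=22, R=–
  22: L=–, R=–
  42: L=–, R=–
  46: L=–, R=47
  47: L=–, R=–
  50: L=–, R=–

32 43 48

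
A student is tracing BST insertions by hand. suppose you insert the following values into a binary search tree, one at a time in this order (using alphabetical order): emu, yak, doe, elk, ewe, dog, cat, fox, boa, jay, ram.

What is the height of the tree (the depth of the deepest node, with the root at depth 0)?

5

Resulting structure (node: left, right):
  emu: L=doe, R=yak
  yak: L=ewe, R=–
  doe: L=cat, R=elk
  elk: L=dog, R=–
  ewe: L=–, R=fox
  dog: L=–, R=–
  cat: L=boa, R=–
  fox: L=–, R=jay
  boa: L=–, R=–
  jay: L=–, R=ram
  ram: L=–, R=–

The deepest node is ram at depth 5.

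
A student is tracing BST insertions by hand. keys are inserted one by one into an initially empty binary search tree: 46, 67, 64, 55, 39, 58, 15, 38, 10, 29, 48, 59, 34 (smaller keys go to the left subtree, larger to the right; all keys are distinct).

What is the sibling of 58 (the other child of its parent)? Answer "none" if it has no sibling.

46: root
67: right child of 46 (depth 1)
64: left child of 67 (depth 2)
55: left child of 64 (depth 3)
39: left child of 46 (depth 1)
58: right child of 55 (depth 4)
15: left child of 39 (depth 2)
38: right child of 15 (depth 3)
10: left child of 15 (depth 3)
29: left child of 38 (depth 4)
48: left child of 55 (depth 4)
59: right child of 58 (depth 5)
34: right child of 29 (depth 5)

58's parent is 55; the other child of 55 is 48.

48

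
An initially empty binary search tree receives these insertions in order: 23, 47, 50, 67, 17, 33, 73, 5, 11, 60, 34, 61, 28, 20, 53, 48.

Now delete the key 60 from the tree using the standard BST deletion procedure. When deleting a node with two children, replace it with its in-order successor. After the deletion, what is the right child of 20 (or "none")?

23: root
47: right child of 23 (depth 1)
50: right child of 47 (depth 2)
67: right child of 50 (depth 3)
17: left child of 23 (depth 1)
33: left child of 47 (depth 2)
73: right child of 67 (depth 4)
5: left child of 17 (depth 2)
11: right child of 5 (depth 3)
60: left child of 67 (depth 4)
34: right child of 33 (depth 3)
61: right child of 60 (depth 5)
28: left child of 33 (depth 3)
20: right child of 17 (depth 2)
53: left child of 60 (depth 5)
48: left child of 50 (depth 3)

Delete 60 (two children — replace with in-order successor).
After deletion, 20's right child: none.

none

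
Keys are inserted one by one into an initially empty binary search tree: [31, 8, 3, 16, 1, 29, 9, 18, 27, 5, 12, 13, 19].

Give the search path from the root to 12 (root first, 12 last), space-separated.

31 8 16 9 12

31: root
8: left child of 31 (depth 1)
3: left child of 8 (depth 2)
16: right child of 8 (depth 2)
1: left child of 3 (depth 3)
29: right child of 16 (depth 3)
9: left child of 16 (depth 3)
18: left child of 29 (depth 4)
27: right child of 18 (depth 5)
5: right child of 3 (depth 3)
12: right child of 9 (depth 4)
13: right child of 12 (depth 5)
19: left child of 27 (depth 6)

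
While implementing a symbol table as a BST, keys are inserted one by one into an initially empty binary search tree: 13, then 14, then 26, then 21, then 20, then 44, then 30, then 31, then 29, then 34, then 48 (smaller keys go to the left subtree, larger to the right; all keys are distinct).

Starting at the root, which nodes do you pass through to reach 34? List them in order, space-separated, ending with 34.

Resulting structure (node: left, right):
  13: L=–, R=14
  14: L=–, R=26
  26: L=21, R=44
  21: L=20, R=–
  20: L=–, R=–
  44: L=30, R=48
  30: L=29, R=31
  31: L=–, R=34
  29: L=–, R=–
  34: L=–, R=–
  48: L=–, R=–

13 14 26 44 30 31 34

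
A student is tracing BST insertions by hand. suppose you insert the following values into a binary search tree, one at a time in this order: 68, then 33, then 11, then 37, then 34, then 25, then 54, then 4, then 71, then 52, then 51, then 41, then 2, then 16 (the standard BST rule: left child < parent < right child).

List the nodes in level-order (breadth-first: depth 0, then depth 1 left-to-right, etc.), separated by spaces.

68 33 71 11 37 4 25 34 54 2 16 52 51 41

68: root
33: left child of 68 (depth 1)
11: left child of 33 (depth 2)
37: right child of 33 (depth 2)
34: left child of 37 (depth 3)
25: right child of 11 (depth 3)
54: right child of 37 (depth 3)
4: left child of 11 (depth 3)
71: right child of 68 (depth 1)
52: left child of 54 (depth 4)
51: left child of 52 (depth 5)
41: left child of 51 (depth 6)
2: left child of 4 (depth 4)
16: left child of 25 (depth 4)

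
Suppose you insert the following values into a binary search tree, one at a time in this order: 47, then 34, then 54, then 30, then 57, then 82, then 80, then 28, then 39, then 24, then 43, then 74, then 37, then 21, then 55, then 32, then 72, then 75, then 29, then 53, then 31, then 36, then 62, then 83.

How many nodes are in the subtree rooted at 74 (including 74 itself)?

4

47: root
34: left child of 47 (depth 1)
54: right child of 47 (depth 1)
30: left child of 34 (depth 2)
57: right child of 54 (depth 2)
82: right child of 57 (depth 3)
80: left child of 82 (depth 4)
28: left child of 30 (depth 3)
39: right child of 34 (depth 2)
24: left child of 28 (depth 4)
43: right child of 39 (depth 3)
74: left child of 80 (depth 5)
37: left child of 39 (depth 3)
21: left child of 24 (depth 5)
55: left child of 57 (depth 3)
32: right child of 30 (depth 3)
72: left child of 74 (depth 6)
75: right child of 74 (depth 6)
29: right child of 28 (depth 4)
53: left child of 54 (depth 2)
31: left child of 32 (depth 4)
36: left child of 37 (depth 4)
62: left child of 72 (depth 7)
83: right child of 82 (depth 4)

Subtree rooted at 74 contains: 74, 72, 62, 75 — 4 nodes.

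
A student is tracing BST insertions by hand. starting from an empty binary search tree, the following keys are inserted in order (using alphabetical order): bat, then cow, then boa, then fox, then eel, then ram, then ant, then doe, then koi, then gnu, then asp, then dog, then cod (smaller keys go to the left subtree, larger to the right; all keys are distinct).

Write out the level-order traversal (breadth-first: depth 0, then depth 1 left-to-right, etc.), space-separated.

bat ant cow asp boa fox cod eel ram doe koi dog gnu

bat: root
cow: right child of bat (depth 1)
boa: left child of cow (depth 2)
fox: right child of cow (depth 2)
eel: left child of fox (depth 3)
ram: right child of fox (depth 3)
ant: left child of bat (depth 1)
doe: left child of eel (depth 4)
koi: left child of ram (depth 4)
gnu: left child of koi (depth 5)
asp: right child of ant (depth 2)
dog: right child of doe (depth 5)
cod: right child of boa (depth 3)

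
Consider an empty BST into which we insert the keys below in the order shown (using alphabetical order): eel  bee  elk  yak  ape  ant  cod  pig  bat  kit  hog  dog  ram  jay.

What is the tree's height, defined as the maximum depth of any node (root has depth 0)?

6

eel: root
bee: left child of eel (depth 1)
elk: right child of eel (depth 1)
yak: right child of elk (depth 2)
ape: left child of bee (depth 2)
ant: left child of ape (depth 3)
cod: right child of bee (depth 2)
pig: left child of yak (depth 3)
bat: right child of ape (depth 3)
kit: left child of pig (depth 4)
hog: left child of kit (depth 5)
dog: right child of cod (depth 3)
ram: right child of pig (depth 4)
jay: right child of hog (depth 6)

The deepest node is jay at depth 6.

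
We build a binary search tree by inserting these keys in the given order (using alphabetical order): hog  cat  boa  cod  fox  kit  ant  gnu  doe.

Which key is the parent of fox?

cod

hog: root
cat: left child of hog (depth 1)
boa: left child of cat (depth 2)
cod: right child of cat (depth 2)
fox: right child of cod (depth 3)
kit: right child of hog (depth 1)
ant: left child of boa (depth 3)
gnu: right child of fox (depth 4)
doe: left child of fox (depth 4)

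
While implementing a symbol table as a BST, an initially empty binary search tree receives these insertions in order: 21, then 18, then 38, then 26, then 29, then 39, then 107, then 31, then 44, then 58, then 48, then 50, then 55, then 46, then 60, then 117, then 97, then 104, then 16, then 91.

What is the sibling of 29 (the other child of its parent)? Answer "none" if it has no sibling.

Insert 21: tree is empty, so 21 becomes the root.
Insert 18: 18 < 21 → go left. Place as left child of 21.
Insert 38: 38 > 21 → go right. Place as right child of 21.
Insert 26: 26 > 21 → go right; 26 < 38 → go left. Place as left child of 38.
Insert 29: 29 > 21 → go right; 29 < 38 → go left; 29 > 26 → go right. Place as right child of 26.
Insert 39: 39 > 21 → go right; 39 > 38 → go right. Place as right child of 38.
Insert 107: 107 > 21 → go right; 107 > 38 → go right; 107 > 39 → go right. Place as right child of 39.
Insert 31: 31 > 21 → go right; 31 < 38 → go left; 31 > 26 → go right; 31 > 29 → go right. Place as right child of 29.
Insert 44: 44 > 21 → go right; 44 > 38 → go right; 44 > 39 → go right; 44 < 107 → go left. Place as left child of 107.
Insert 58: 58 > 21 → go right; 58 > 38 → go right; 58 > 39 → go right; 58 < 107 → go left; 58 > 44 → go right. Place as right child of 44.
Insert 48: 48 > 21 → go right; 48 > 38 → go right; 48 > 39 → go right; 48 < 107 → go left; 48 > 44 → go right; 48 < 58 → go left. Place as left child of 58.
Insert 50: 50 > 21 → go right; 50 > 38 → go right; 50 > 39 → go right; 50 < 107 → go left; 50 > 44 → go right; 50 < 58 → go left; 50 > 48 → go right. Place as right child of 48.
Insert 55: 55 > 21 → go right; 55 > 38 → go right; 55 > 39 → go right; 55 < 107 → go left; 55 > 44 → go right; 55 < 58 → go left; 55 > 48 → go right; 55 > 50 → go right. Place as right child of 50.
Insert 46: 46 > 21 → go right; 46 > 38 → go right; 46 > 39 → go right; 46 < 107 → go left; 46 > 44 → go right; 46 < 58 → go left; 46 < 48 → go left. Place as left child of 48.
Insert 60: 60 > 21 → go right; 60 > 38 → go right; 60 > 39 → go right; 60 < 107 → go left; 60 > 44 → go right; 60 > 58 → go right. Place as right child of 58.
Insert 117: 117 > 21 → go right; 117 > 38 → go right; 117 > 39 → go right; 117 > 107 → go right. Place as right child of 107.
Insert 97: 97 > 21 → go right; 97 > 38 → go right; 97 > 39 → go right; 97 < 107 → go left; 97 > 44 → go right; 97 > 58 → go right; 97 > 60 → go right. Place as right child of 60.
Insert 104: 104 > 21 → go right; 104 > 38 → go right; 104 > 39 → go right; 104 < 107 → go left; 104 > 44 → go right; 104 > 58 → go right; 104 > 60 → go right; 104 > 97 → go right. Place as right child of 97.
Insert 16: 16 < 21 → go left; 16 < 18 → go left. Place as left child of 18.
Insert 91: 91 > 21 → go right; 91 > 38 → go right; 91 > 39 → go right; 91 < 107 → go left; 91 > 44 → go right; 91 > 58 → go right; 91 > 60 → go right; 91 < 97 → go left. Place as left child of 97.

29's parent is 26, which has only one child.

none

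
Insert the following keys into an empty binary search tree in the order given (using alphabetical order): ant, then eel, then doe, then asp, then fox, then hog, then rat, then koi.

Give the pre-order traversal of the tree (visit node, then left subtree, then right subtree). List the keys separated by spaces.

Insert ant: tree is empty, so ant becomes the root.
Insert eel: eel > ant → go right. Place as right child of ant.
Insert doe: doe > ant → go right; doe < eel → go left. Place as left child of eel.
Insert asp: asp > ant → go right; asp < eel → go left; asp < doe → go left. Place as left child of doe.
Insert fox: fox > ant → go right; fox > eel → go right. Place as right child of eel.
Insert hog: hog > ant → go right; hog > eel → go right; hog > fox → go right. Place as right child of fox.
Insert rat: rat > ant → go right; rat > eel → go right; rat > fox → go right; rat > hog → go right. Place as right child of hog.
Insert koi: koi > ant → go right; koi > eel → go right; koi > fox → go right; koi > hog → go right; koi < rat → go left. Place as left child of rat.

ant eel doe asp fox hog rat koi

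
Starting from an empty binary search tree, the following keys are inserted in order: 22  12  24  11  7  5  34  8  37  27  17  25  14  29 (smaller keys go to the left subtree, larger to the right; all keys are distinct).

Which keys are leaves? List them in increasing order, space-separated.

22: root
12: left child of 22 (depth 1)
24: right child of 22 (depth 1)
11: left child of 12 (depth 2)
7: left child of 11 (depth 3)
5: left child of 7 (depth 4)
34: right child of 24 (depth 2)
8: right child of 7 (depth 4)
37: right child of 34 (depth 3)
27: left child of 34 (depth 3)
17: right child of 12 (depth 2)
25: left child of 27 (depth 4)
14: left child of 17 (depth 3)
29: right child of 27 (depth 4)

5 8 14 25 29 37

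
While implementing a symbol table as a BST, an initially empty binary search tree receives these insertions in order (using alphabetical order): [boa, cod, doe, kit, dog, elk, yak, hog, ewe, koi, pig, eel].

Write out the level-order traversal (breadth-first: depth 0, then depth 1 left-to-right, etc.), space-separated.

boa cod doe kit dog yak elk koi eel hog pig ewe

boa: root
cod: right child of boa (depth 1)
doe: right child of cod (depth 2)
kit: right child of doe (depth 3)
dog: left child of kit (depth 4)
elk: right child of dog (depth 5)
yak: right child of kit (depth 4)
hog: right child of elk (depth 6)
ewe: left child of hog (depth 7)
koi: left child of yak (depth 5)
pig: right child of koi (depth 6)
eel: left child of elk (depth 6)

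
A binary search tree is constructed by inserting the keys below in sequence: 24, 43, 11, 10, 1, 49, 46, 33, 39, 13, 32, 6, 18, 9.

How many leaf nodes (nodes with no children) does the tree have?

Insert 24: tree is empty, so 24 becomes the root.
Insert 43: 43 > 24 → go right. Place as right child of 24.
Insert 11: 11 < 24 → go left. Place as left child of 24.
Insert 10: 10 < 24 → go left; 10 < 11 → go left. Place as left child of 11.
Insert 1: 1 < 24 → go left; 1 < 11 → go left; 1 < 10 → go left. Place as left child of 10.
Insert 49: 49 > 24 → go right; 49 > 43 → go right. Place as right child of 43.
Insert 46: 46 > 24 → go right; 46 > 43 → go right; 46 < 49 → go left. Place as left child of 49.
Insert 33: 33 > 24 → go right; 33 < 43 → go left. Place as left child of 43.
Insert 39: 39 > 24 → go right; 39 < 43 → go left; 39 > 33 → go right. Place as right child of 33.
Insert 13: 13 < 24 → go left; 13 > 11 → go right. Place as right child of 11.
Insert 32: 32 > 24 → go right; 32 < 43 → go left; 32 < 33 → go left. Place as left child of 33.
Insert 6: 6 < 24 → go left; 6 < 11 → go left; 6 < 10 → go left; 6 > 1 → go right. Place as right child of 1.
Insert 18: 18 < 24 → go left; 18 > 11 → go right; 18 > 13 → go right. Place as right child of 13.
Insert 9: 9 < 24 → go left; 9 < 11 → go left; 9 < 10 → go left; 9 > 1 → go right; 9 > 6 → go right. Place as right child of 6.

Leaves: 9, 18, 32, 39, 46 — 5 in total.

5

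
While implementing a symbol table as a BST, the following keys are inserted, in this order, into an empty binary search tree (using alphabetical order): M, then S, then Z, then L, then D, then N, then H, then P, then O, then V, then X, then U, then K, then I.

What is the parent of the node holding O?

P

Insert M: tree is empty, so M becomes the root.
Insert S: S > M → go right. Place as right child of M.
Insert Z: Z > M → go right; Z > S → go right. Place as right child of S.
Insert L: L < M → go left. Place as left child of M.
Insert D: D < M → go left; D < L → go left. Place as left child of L.
Insert N: N > M → go right; N < S → go left. Place as left child of S.
Insert H: H < M → go left; H < L → go left; H > D → go right. Place as right child of D.
Insert P: P > M → go right; P < S → go left; P > N → go right. Place as right child of N.
Insert O: O > M → go right; O < S → go left; O > N → go right; O < P → go left. Place as left child of P.
Insert V: V > M → go right; V > S → go right; V < Z → go left. Place as left child of Z.
Insert X: X > M → go right; X > S → go right; X < Z → go left; X > V → go right. Place as right child of V.
Insert U: U > M → go right; U > S → go right; U < Z → go left; U < V → go left. Place as left child of V.
Insert K: K < M → go left; K < L → go left; K > D → go right; K > H → go right. Place as right child of H.
Insert I: I < M → go left; I < L → go left; I > D → go right; I > H → go right; I < K → go left. Place as left child of K.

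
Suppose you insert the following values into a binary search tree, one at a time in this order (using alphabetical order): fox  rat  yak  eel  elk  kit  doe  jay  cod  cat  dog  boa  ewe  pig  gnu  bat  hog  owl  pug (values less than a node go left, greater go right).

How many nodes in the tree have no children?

Resulting structure (node: left, right):
  fox: L=eel, R=rat
  rat: L=kit, R=yak
  yak: L=–, R=–
  eel: L=doe, R=elk
  elk: L=–, R=ewe
  kit: L=jay, R=pig
  doe: L=cod, R=dog
  jay: L=gnu, R=–
  cod: L=cat, R=–
  cat: L=boa, R=–
  dog: L=–, R=–
  boa: L=bat, R=–
  ewe: L=–, R=–
  pig: L=owl, R=pug
  gnu: L=–, R=hog
  bat: L=–, R=–
  hog: L=–, R=–
  owl: L=–, R=–
  pug: L=–, R=–

Leaves: bat, dog, ewe, hog, owl, pug, yak — 7 in total.

7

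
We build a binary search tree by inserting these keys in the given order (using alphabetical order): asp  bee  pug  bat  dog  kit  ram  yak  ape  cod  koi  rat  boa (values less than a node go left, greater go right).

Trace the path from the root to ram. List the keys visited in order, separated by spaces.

asp bee pug ram

asp: root
bee: right child of asp (depth 1)
pug: right child of bee (depth 2)
bat: left child of bee (depth 2)
dog: left child of pug (depth 3)
kit: right child of dog (depth 4)
ram: right child of pug (depth 3)
yak: right child of ram (depth 4)
ape: left child of asp (depth 1)
cod: left child of dog (depth 4)
koi: right child of kit (depth 5)
rat: left child of yak (depth 5)
boa: left child of cod (depth 5)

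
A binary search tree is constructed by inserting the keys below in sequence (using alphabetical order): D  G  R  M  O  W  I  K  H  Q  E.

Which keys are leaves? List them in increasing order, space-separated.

E H K Q W

Insert D: tree is empty, so D becomes the root.
Insert G: G > D → go right. Place as right child of D.
Insert R: R > D → go right; R > G → go right. Place as right child of G.
Insert M: M > D → go right; M > G → go right; M < R → go left. Place as left child of R.
Insert O: O > D → go right; O > G → go right; O < R → go left; O > M → go right. Place as right child of M.
Insert W: W > D → go right; W > G → go right; W > R → go right. Place as right child of R.
Insert I: I > D → go right; I > G → go right; I < R → go left; I < M → go left. Place as left child of M.
Insert K: K > D → go right; K > G → go right; K < R → go left; K < M → go left; K > I → go right. Place as right child of I.
Insert H: H > D → go right; H > G → go right; H < R → go left; H < M → go left; H < I → go left. Place as left child of I.
Insert Q: Q > D → go right; Q > G → go right; Q < R → go left; Q > M → go right; Q > O → go right. Place as right child of O.
Insert E: E > D → go right; E < G → go left. Place as left child of G.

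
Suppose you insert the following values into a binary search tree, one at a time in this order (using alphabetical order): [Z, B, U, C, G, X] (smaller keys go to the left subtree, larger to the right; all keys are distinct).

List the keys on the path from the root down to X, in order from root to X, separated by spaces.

Z B U X

Insert Z: tree is empty, so Z becomes the root.
Insert B: B < Z → go left. Place as left child of Z.
Insert U: U < Z → go left; U > B → go right. Place as right child of B.
Insert C: C < Z → go left; C > B → go right; C < U → go left. Place as left child of U.
Insert G: G < Z → go left; G > B → go right; G < U → go left; G > C → go right. Place as right child of C.
Insert X: X < Z → go left; X > B → go right; X > U → go right. Place as right child of U.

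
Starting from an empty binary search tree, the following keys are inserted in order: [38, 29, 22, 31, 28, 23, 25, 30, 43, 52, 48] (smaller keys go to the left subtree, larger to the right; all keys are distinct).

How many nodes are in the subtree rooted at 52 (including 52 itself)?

2

Resulting structure (node: left, right):
  38: L=29, R=43
  29: L=22, R=31
  22: L=–, R=28
  31: L=30, R=–
  28: L=23, R=–
  23: L=–, R=25
  25: L=–, R=–
  30: L=–, R=–
  43: L=–, R=52
  52: L=48, R=–
  48: L=–, R=–

Subtree rooted at 52 contains: 52, 48 — 2 nodes.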